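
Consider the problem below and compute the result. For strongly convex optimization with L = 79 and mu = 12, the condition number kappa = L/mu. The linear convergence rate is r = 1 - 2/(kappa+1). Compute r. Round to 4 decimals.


Step 1: Compute the condition number.
kappa = L/mu = 79/12 = 6.5833
Step 2: Compute the convergence rate.
r = 1 - 2/(kappa + 1) = 1 - 2*mu/(L + mu) = (L - mu)/(L + mu) = 67/91 = 0.7363


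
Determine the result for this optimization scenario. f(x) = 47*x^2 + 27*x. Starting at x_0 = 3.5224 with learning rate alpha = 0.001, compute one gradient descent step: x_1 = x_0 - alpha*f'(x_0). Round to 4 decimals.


We compute the gradient at x_0 and apply the update.
f'(x) = 94*x + 27
f'(3.5224) = 94*3.5224 + 27 = 358.1056
x_1 = 3.5224 - 0.001*358.1056 = 3.1643


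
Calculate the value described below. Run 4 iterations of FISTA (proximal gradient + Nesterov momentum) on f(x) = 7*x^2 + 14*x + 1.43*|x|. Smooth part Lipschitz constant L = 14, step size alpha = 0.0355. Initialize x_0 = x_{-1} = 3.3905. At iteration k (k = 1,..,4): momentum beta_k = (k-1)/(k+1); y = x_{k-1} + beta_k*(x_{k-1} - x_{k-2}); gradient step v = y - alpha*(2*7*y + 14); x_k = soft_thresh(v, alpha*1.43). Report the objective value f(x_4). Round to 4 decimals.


FISTA on f(x) = 7*x^2 + 14*x + 1.43*|x|
L = 14, alpha = 0.0355
Iteration 1: beta = 0.0, y = 3.3905 + 0.0*(3.3905 - 3.3905) = 3.3905
  grad(y) = 61.467, v = y - alpha*grad = 1.2084
  prox(v) = soft_thresh(1.2084, 0.0508) = 1.1577
Iteration 2: beta = 0.3333, y = 1.1577 + 0.3333*(1.1577 - 3.3905) = 0.4134
  grad(y) = 19.7873, v = y - alpha*grad = -0.2891
  prox(v) = soft_thresh(-0.2891, 0.0508) = -0.2383
Iteration 3: beta = 0.5, y = -0.2383 + 0.5*(-0.2383 - 1.1577) = -0.9363
  grad(y) = 0.892, v = y - alpha*grad = -0.968
  prox(v) = soft_thresh(-0.968, 0.0508) = -0.9172
Iteration 4: beta = 0.6, y = -0.9172 + 0.6*(-0.9172 + 0.2383) = -1.3245
  grad(y) = -4.5432, v = y - alpha*grad = -1.1632
  prox(v) = soft_thresh(-1.1632, 0.0508) = -1.1125
f(x_4) = 7*(-1.1125)^2 + 14*(-1.1125) + 1.43*|-1.1125| = -5.3206


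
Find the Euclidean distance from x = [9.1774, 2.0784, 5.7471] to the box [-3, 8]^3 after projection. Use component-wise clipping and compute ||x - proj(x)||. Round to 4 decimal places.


Project each component onto [-3, 8].
clip(9.1774) = 8.0, clip(2.0784) = 2.0784, clip(5.7471) = 5.7471
Projection = [8.0, 2.0784, 5.7471]
Squared diffs: [1.3863, 0.0, 0.0]
Distance = sqrt(1.3863) = 1.1774


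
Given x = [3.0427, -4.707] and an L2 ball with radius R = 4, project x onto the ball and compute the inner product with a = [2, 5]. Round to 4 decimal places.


Step 1: Compute ||x|| (intermediates to 6 decimals).
||x|| = sqrt(3.0427^2 + (-4.707)^2) = 5.604808
Step 2: Project.
Since ||x|| > R, scale = R/||x|| = 4/5.604808 = 0.713673, proj(x) = scale * x
proj(x) = [2.171493, -3.359259]
Step 3: Dot product.
a^T * proj(x) = 2*2.171493 + 5*(-3.359259) = -12.4533


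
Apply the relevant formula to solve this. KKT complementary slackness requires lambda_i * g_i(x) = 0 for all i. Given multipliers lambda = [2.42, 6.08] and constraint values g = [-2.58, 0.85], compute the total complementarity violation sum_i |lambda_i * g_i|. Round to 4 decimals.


KKT complementary slackness check:
lambda_1 * g_1 = 2.42 * -2.58 = -6.2436
lambda_2 * g_2 = 6.08 * 0.85 = 5.168
Total violation = 6.2436 + 5.168 = 11.4116


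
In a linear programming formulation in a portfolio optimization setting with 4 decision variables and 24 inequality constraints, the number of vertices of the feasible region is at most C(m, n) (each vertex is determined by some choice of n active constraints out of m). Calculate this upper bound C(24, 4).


Each vertex corresponds to some choice of n active constraints out of m, so the number of vertices is at most C(m, n) = m! / (n!(m-n)!).
m = 24, n = 4
Numerator: 24 * 23 * 22 * 21
Denominator: 4! = 24
C(24, 4) = 10626


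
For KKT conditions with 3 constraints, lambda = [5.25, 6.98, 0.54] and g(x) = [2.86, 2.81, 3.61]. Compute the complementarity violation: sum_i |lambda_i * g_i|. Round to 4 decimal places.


KKT complementary slackness check:
lambda_1 * g_1 = 5.25 * 2.86 = 15.015
lambda_2 * g_2 = 6.98 * 2.81 = 19.6138
lambda_3 * g_3 = 0.54 * 3.61 = 1.9494
Total violation = 15.015 + 19.6138 + 1.9494 = 36.5782


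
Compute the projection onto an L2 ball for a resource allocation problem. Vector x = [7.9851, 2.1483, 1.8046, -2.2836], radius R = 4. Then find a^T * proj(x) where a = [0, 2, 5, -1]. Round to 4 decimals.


Step 1: Compute ||x|| (intermediates to 6 decimals).
||x|| = sqrt(7.9851^2 + 2.1483^2 + 1.8046^2 + (-2.2836)^2) = 8.766323
Step 2: Project.
Since ||x|| > R, scale = R/||x|| = 4/8.766323 = 0.456292, proj(x) = scale * x
proj(x) = [3.643537, 0.980252, 0.823425, -1.041988]
Step 3: Dot product.
a^T * proj(x) = 0*3.643537 + 2*0.980252 + 5*0.823425 - 1*(-1.041988) = 7.1196


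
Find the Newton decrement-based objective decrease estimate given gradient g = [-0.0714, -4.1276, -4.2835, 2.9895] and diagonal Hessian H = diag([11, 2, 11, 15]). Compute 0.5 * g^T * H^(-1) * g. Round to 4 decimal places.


Step 1: H is diagonal, so H^(-1) * g = [-0.0065, -2.0638, -0.3894, 0.1993].
Step 2: g^T H^(-1) g = sum_i g_i^2 / H_ii
  = (-0.0714)^2/11 + (-4.1276)^2/2 + (-4.2835)^2/11 + (2.9895)^2/15
  = 0.0005 + 8.5185 + 1.668 + 0.5958 = 10.7828
Step 3: Objective decrease = 0.5 * g^T H^(-1) g = 5.3914


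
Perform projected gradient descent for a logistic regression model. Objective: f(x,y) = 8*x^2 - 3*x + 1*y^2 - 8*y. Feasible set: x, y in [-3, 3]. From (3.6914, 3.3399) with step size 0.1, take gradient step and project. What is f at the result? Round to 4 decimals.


Step 1: Compute gradient at (3.6914, 3.3399).
grad_x = 2*8*3.6914 - 3 = 56.0624
grad_y = 2*1*3.3399 - 8 = -1.3202
Step 2: Gradient step.
x_raw = 3.6914 - 0.1*56.0624 = -1.9148
y_raw = 3.3399 - 0.1*-1.3202 = 3.4719
Step 3: Project onto [-3, 3].
x_proj = clip(-1.9148) = -1.9148
y_proj = clip(3.4719) = 3.0
Step 4: Evaluate f.
f(-1.9148, 3.0) = 20.0774


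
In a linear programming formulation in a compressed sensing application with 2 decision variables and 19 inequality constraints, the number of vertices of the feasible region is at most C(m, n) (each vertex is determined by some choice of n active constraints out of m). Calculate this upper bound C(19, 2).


Each vertex corresponds to some choice of n active constraints out of m, so the number of vertices is at most C(m, n) = m! / (n!(m-n)!).
m = 19, n = 2
Numerator: 19 * 18
Denominator: 2! = 2
C(19, 2) = 171


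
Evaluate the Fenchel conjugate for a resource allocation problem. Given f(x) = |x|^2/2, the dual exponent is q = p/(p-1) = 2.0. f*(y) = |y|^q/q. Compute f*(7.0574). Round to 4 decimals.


The conjugate exponent q satisfies 1/p + 1/q = 1.
p = 2, so q = 2/(2 - 1) = 2.0
|y|^q = 7.0574^2.0 = 49.8069
f*(7.0574) = 49.8069 / 2.0 = 24.9034


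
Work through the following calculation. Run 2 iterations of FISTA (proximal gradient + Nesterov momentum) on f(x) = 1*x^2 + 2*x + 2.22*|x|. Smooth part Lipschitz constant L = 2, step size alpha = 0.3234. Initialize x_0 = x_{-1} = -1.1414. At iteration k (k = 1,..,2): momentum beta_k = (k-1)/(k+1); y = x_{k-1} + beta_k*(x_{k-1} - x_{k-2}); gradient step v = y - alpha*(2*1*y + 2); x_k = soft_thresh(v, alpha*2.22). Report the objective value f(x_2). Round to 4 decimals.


FISTA on f(x) = 1*x^2 + 2*x + 2.22*|x|
L = 2, alpha = 0.3234
Iteration 1: beta = 0.0, y = -1.1414 + 0.0*(-1.1414 + 1.1414) = -1.1414
  grad(y) = -0.2828, v = y - alpha*grad = -1.0499
  prox(v) = soft_thresh(-1.0499, 0.7179) = -0.332
Iteration 2: beta = 0.3333, y = -0.332 + 0.3333*(-0.332 + 1.1414) = -0.0622
  grad(y) = 1.8756, v = y - alpha*grad = -0.6688
  prox(v) = soft_thresh(-0.6688, 0.7179) = 0.0
f(x_2) = 1*0.0^2 + 2*0.0 + 2.22*|0.0| = 0.0


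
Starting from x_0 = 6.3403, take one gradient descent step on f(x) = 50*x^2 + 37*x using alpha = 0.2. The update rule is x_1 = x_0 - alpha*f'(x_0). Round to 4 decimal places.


We compute the gradient at x_0 and apply the update.
f'(x) = 100*x + 37
f'(6.3403) = 100*6.3403 + 37 = 671.03
x_1 = 6.3403 - 0.2*671.03 = -127.8657


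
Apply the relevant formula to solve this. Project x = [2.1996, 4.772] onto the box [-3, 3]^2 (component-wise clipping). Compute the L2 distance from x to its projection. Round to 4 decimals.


Project each component onto [-3, 3].
clip(2.1996) = 2.1996, clip(4.772) = 3.0
Projection = [2.1996, 3.0]
Squared diffs: [0.0, 3.14]
Distance = sqrt(3.14) = 1.772


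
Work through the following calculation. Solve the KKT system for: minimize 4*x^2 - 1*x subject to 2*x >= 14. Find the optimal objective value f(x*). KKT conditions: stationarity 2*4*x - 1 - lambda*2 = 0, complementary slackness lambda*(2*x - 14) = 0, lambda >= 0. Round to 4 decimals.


Step 1: Try lambda = 0 (constraint inactive).
x_unc = 1/(2*4) = 0.125
Check: 2*0.125 = 0.25 < 14 -- violated!
Step 2: Constraint must be active: 2*x = 14
x* = 14/2 = 7.0
lambda = (2*4*7.0 - 1)/2 = 27.5
Step 3: Compute optimal value.
f(x*) = 4*7.0^2 - 1*7.0 = 189.0


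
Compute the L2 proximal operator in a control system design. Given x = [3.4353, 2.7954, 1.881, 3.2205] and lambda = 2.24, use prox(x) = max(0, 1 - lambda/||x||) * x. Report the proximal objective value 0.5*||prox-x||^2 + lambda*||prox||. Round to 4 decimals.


Step 1: Compute ||x||.
||x|| = 5.7901
Step 2: Compute scaling factor.
scale = max(0, 1 - 2.24/5.7901) = 0.6131
Step 3: prox(x) = [2.1063, 1.714, 1.1533, 1.9746]
||prox(x)|| = 3.5501
Step 4: Proximal objective.
0.5*||prox-x||^2 = 2.5088
lambda*||prox|| = 7.9522
Total = 10.461


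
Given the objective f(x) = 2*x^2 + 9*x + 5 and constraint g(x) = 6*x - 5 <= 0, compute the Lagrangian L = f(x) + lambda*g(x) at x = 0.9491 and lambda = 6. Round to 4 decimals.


Step 1: Evaluate f(x).
f(0.9491) = 2*0.9491^2 + 9*0.9491 + 5 = 15.3435
Step 2: Evaluate g(x).
g(0.9491) = 6*0.9491 - 5 = 0.6946
Step 3: Compute Lagrangian.
L = 15.3435 + 6*0.6946 = 19.5111


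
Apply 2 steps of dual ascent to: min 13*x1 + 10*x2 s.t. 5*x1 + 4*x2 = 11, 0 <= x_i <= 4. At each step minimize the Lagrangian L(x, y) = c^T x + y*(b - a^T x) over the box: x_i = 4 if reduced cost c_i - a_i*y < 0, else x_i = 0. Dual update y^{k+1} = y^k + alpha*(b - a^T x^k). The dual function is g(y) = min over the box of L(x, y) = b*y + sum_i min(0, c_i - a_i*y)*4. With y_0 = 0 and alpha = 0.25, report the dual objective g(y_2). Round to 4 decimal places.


Dual ascent for LP: min 13*x1 + 10*x2, 5*x1 + 4*x2 = 11, 0 <= x_i <= 4
Step 1: y^k = 0.0, reduced costs: (13.0, 10.0)
  x^k = (0.0, 0.0), subgradient = b - a^T x = 11.0
  y^{k+1} = 0.0 + 0.25*11.0 = 2.75
Step 2: y^k = 2.75, reduced costs: (-0.75, -1.0)
  x^k = (4.0, 4.0), subgradient = b - a^T x = -25.0
  y^{k+1} = 2.75 + 0.25*-25.0 = -3.5
Dual objective at y_2 = -3.5: reduced costs (30.5, 24.0), box minimizer x = (0.0, 0.0)
g(y_2) = b*y + (c1 - a1*y)*x1 + (c2 - a2*y)*x2 = 11*(-3.5) + 30.5*0.0 + 24.0*0.0 = -38.5 + 0.0 + 0.0 = -38.5


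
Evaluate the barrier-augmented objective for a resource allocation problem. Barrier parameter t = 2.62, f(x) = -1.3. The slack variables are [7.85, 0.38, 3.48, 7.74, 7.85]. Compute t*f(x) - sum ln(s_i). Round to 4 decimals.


Step 1: Compute log-barrier.
ln values: [2.0605, -0.9676, 1.247, 2.0464, 2.0605]
phi = -(2.0605 - 0.9676 + 1.247 + 2.0464 + 2.0605) = -6.4469
Step 2: Compute augmented objective.
t*f(x) = 2.62*-1.3 = -3.406
Total = -3.406 - 6.4469 = -9.8529


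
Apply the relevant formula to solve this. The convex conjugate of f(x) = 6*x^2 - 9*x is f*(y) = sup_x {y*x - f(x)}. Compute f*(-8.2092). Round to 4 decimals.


f*(y) = sup_x {y*x - a*x^2 - b*x} = sup_x {(y-b)*x - a*x^2}
FOC: (y - b) - 2a*x = 0 => x* = (y - b)/(2a)
x* = (-8.2092 + 9)/(2*6) = 0.0659
f*(-8.2092) = (y-b)^2/(4a) = (-8.2092 + 9)^2/(4*6)
= 0.6254/24 = 0.0261


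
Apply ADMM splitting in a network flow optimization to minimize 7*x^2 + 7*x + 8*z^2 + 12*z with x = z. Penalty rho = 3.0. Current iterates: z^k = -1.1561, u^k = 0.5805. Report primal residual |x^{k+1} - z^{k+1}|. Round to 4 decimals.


ADMM iteration with rho = 3.0, z^k = -1.1561, u^k = 0.5805
Step 1: x-update.
Minimize 7*x^2 + 7*x + (3.0/2)*(x + 1.1561 + 0.5805)^2
FOC: (2*7 + 3.0)*x = -7 + 3.0*(-1.1561 - 0.5805)
x^{k+1} = -0.7182
Step 2: z-update.
Minimize 8*z^2 + 12*z + (3.0/2)*(-0.7182 - z + 0.5805)^2
FOC: (2*8 + 3.0)*z = -12 + 3.0*(-0.7182 + 0.5805)
z^{k+1} = -0.6533
Step 3: u-update.
u^{k+1} = 0.5805 - 0.7182 + 0.6533 = 0.5156
Step 4: Primal residual = |-0.7182 + 0.6533| = 0.0649


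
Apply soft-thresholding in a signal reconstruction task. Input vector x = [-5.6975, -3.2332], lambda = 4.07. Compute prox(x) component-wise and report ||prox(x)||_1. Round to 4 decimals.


Soft-thresholding with lambda = 4.07:
prox(-5.6975) = sign(-5.6975)*max(|-5.6975| - 4.07, 0) = -1.6275
prox(-3.2332) = sign(-3.2332)*max(|-3.2332| - 4.07, 0) = 0.0
prox(x) = [-1.6275, 0.0]
||prox(x)||_1 = 1.6275 + 0.0 = 1.6275


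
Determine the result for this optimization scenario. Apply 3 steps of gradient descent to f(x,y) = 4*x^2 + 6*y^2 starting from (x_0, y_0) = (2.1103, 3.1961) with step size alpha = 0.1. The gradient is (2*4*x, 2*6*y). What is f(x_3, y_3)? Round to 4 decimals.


Gradient descent on f(x,y) = 4*x^2 + 6*y^2.
Starting point: (2.1103, 3.1961), alpha = 0.1
Step 1: grad_x = 2*4*2.1103 = 16.8824, grad_y = 2*6*3.1961 = 38.3532
  x_1 = 2.1103 - 0.1*16.8824 = 0.4221
  y_1 = 3.1961 - 0.1*38.3532 = -0.6392
Step 2: grad_x = 2*4*0.4221 = 3.3765, grad_y = 2*6*-0.6392 = -7.6706
  x_2 = 0.4221 - 0.1*3.3765 = 0.0844
  y_2 = -0.6392 - 0.1*-7.6706 = 0.1278
Step 3: grad_x = 2*4*0.0844 = 0.6753, grad_y = 2*6*0.1278 = 1.5341
  x_3 = 0.0844 - 0.1*0.6753 = 0.0169
  y_3 = 0.1278 - 0.1*1.5341 = -0.0256
f(0.0169, -0.0256) = 4*0.0169^2 + 6*(-0.0256)^2 = 0.0051


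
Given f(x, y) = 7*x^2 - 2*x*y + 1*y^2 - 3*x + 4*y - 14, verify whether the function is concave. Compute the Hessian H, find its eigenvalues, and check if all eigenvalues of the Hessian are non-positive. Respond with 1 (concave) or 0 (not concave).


The Hessian of f(x,y) = 7*x^2 - 2*x*y + 1*y^2 - 3*x + 4*y - 14 is:
H = [[14, -2], [-2, 2]]
Trace = 14 + 2 = 16
Determinant = 14*2 - (-2)^2 = 24
Discriminant = (16)^2 - 4*24 = 160.0
Eigenvalues: lambda_1 = 1.6754, lambda_2 = 14.3246
The function is not concave.

0


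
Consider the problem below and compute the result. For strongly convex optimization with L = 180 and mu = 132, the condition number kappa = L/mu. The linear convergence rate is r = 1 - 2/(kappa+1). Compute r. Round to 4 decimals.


Step 1: Compute the condition number.
kappa = L/mu = 180/132 = 1.3636
Step 2: Compute the convergence rate.
r = 1 - 2/(kappa + 1) = 1 - 2*mu/(L + mu) = (L - mu)/(L + mu) = 48/312 = 0.1538


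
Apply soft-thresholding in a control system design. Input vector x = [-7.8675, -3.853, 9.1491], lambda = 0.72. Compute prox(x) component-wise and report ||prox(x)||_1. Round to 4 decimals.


Soft-thresholding with lambda = 0.72:
prox(-7.8675) = sign(-7.8675)*max(|-7.8675| - 0.72, 0) = -7.1475
prox(-3.853) = sign(-3.853)*max(|-3.853| - 0.72, 0) = -3.133
prox(9.1491) = sign(9.1491)*max(|9.1491| - 0.72, 0) = 8.4291
prox(x) = [-7.1475, -3.133, 8.4291]
||prox(x)||_1 = 7.1475 + 3.133 + 8.4291 = 18.7096


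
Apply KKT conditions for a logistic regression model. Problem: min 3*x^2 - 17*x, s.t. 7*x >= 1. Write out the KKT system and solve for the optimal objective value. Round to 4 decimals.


Step 1: Try lambda = 0 (constraint inactive).
Stationarity: 2*3*x - 17 = 0
x* = 17/(2*3) = 17/6 = 2.8333 (rounded; the exact value 17/6 is used below)
Check constraint: 7*2.8333 = 19.8331 >= 1 -- satisfied.
Step 2: Compute optimal value.
f(x*) = 3*(17/6)^2 - 17*(17/6) = -24.0833


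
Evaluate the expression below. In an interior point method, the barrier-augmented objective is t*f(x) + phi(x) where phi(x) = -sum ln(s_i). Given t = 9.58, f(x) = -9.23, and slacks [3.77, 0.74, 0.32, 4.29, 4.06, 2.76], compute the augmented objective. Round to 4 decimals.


Step 1: Compute log-barrier.
ln values: [1.3271, -0.3011, -1.1394, 1.4563, 1.4012, 1.0152]
phi = -(1.3271 - 0.3011 - 1.1394 + 1.4563 + 1.4012 + 1.0152) = -3.7592
Step 2: Compute augmented objective.
t*f(x) = 9.58*-9.23 = -88.4234
Total = -88.4234 - 3.7592 = -92.1826


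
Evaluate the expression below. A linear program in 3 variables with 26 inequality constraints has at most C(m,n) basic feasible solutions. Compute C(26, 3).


Each vertex corresponds to some choice of n active constraints out of m, so the number of vertices is at most C(m, n) = m! / (n!(m-n)!).
m = 26, n = 3
Numerator: 26 * 25 * 24
Denominator: 3! = 6
C(26, 3) = 2600


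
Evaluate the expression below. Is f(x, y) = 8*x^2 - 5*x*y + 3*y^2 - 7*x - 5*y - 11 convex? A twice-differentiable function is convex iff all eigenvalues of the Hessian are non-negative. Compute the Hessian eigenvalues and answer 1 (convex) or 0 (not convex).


The Hessian of f(x,y) = 8*x^2 - 5*x*y + 3*y^2 - 7*x - 5*y - 11 is:
H = [[16, -5], [-5, 6]]
Trace = 16 + 6 = 22
Determinant = 16*6 - (-5)^2 = 71
Discriminant = (22)^2 - 4*71 = 200.0
Eigenvalues: lambda_1 = 3.9289, lambda_2 = 18.0711
The function is convex.

1


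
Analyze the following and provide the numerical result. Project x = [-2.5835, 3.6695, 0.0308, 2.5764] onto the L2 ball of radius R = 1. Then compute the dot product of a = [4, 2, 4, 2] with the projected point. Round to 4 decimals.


Step 1: Compute ||x|| (intermediates to 6 decimals).
||x|| = sqrt((-2.5835)^2 + 3.6695^2 + 0.0308^2 + 2.5764^2) = 5.174794
Step 2: Project.
Since ||x|| > R, scale = R/||x|| = 1/5.174794 = 0.193244, proj(x) = scale * x
proj(x) = [-0.499246, 0.709109, 0.005952, 0.497874]
Step 3: Dot product.
a^T * proj(x) = 4*(-0.499246) + 2*0.709109 + 4*0.005952 + 2*0.497874 = 0.4408


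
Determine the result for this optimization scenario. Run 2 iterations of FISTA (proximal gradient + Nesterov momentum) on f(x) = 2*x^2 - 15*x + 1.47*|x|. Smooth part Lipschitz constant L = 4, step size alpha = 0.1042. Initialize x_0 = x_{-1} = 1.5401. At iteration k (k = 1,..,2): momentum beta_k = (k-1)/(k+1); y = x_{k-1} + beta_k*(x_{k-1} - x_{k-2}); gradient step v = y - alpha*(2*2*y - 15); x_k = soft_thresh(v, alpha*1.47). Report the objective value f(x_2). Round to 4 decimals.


FISTA on f(x) = 2*x^2 - 15*x + 1.47*|x|
L = 4, alpha = 0.1042
Iteration 1: beta = 0.0, y = 1.5401 + 0.0*(1.5401 - 1.5401) = 1.5401
  grad(y) = -8.8396, v = y - alpha*grad = 2.4612
  prox(v) = soft_thresh(2.4612, 0.1532) = 2.308
Iteration 2: beta = 0.3333, y = 2.308 + 0.3333*(2.308 - 1.5401) = 2.564
  grad(y) = -4.7441, v = y - alpha*grad = 3.0583
  prox(v) = soft_thresh(3.0583, 0.1532) = 2.9051
f(x_2) = 2*2.9051^2 - 15*2.9051 + 1.47*|2.9051| = -22.4269


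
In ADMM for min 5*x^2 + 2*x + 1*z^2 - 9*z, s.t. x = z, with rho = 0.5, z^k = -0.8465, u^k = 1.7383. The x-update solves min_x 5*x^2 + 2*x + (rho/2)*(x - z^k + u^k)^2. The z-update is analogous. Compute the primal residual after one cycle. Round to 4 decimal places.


ADMM iteration with rho = 0.5, z^k = -0.8465, u^k = 1.7383
Step 1: x-update.
Minimize 5*x^2 + 2*x + (0.5/2)*(x + 0.8465 + 1.7383)^2
FOC: (2*5 + 0.5)*x = -2 + 0.5*(-0.8465 - 1.7383)
x^{k+1} = -0.3136
Step 2: z-update.
Minimize 1*z^2 - 9*z + (0.5/2)*(-0.3136 - z + 1.7383)^2
FOC: (2*1 + 0.5)*z = 9 + 0.5*(-0.3136 + 1.7383)
z^{k+1} = 3.8849
Step 3: u-update.
u^{k+1} = 1.7383 - 0.3136 - 3.8849 = -2.4602
Step 4: Primal residual = |-0.3136 - 3.8849| = 4.1985


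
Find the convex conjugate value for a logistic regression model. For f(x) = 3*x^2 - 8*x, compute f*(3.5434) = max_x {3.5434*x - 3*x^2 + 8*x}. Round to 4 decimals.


f*(y) = sup_x {y*x - a*x^2 - b*x} = sup_x {(y-b)*x - a*x^2}
FOC: (y - b) - 2a*x = 0 => x* = (y - b)/(2a)
x* = (3.5434 + 8)/(2*3) = 1.9239
f*(3.5434) = (y-b)^2/(4a) = (3.5434 + 8)^2/(4*3)
= 133.2501/12 = 11.1042


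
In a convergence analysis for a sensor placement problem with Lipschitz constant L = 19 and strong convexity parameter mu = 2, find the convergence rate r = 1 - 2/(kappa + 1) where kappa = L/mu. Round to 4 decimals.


Step 1: Compute the condition number.
kappa = L/mu = 19/2 = 9.5
Step 2: Compute the convergence rate.
r = 1 - 2/(kappa + 1) = 1 - 2*mu/(L + mu) = (L - mu)/(L + mu) = 17/21 = 0.8095


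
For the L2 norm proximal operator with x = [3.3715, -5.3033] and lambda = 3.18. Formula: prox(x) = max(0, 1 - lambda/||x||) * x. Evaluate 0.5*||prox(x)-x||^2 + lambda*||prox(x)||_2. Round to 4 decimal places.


Step 1: Compute ||x||.
||x|| = 6.2843
Step 2: Compute scaling factor.
scale = max(0, 1 - 3.18/6.2843) = 0.494
Step 3: prox(x) = [1.6654, -2.6197]
||prox(x)|| = 3.1043
Step 4: Proximal objective.
0.5*||prox-x||^2 = 5.0562
lambda*||prox|| = 9.8717
Total = 14.9278


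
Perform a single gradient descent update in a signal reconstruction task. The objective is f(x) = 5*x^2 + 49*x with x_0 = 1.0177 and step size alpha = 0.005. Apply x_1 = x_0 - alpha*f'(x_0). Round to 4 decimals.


We compute the gradient at x_0 and apply the update.
f'(x) = 10*x + 49
f'(1.0177) = 10*1.0177 + 49 = 59.177
x_1 = 1.0177 - 0.005*59.177 = 0.7218


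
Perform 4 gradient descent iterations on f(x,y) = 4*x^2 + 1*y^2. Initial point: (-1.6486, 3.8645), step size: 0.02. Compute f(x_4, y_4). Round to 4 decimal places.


Gradient descent on f(x,y) = 4*x^2 + 1*y^2.
Starting point: (-1.6486, 3.8645), alpha = 0.02
Step 1: grad_x = 2*4*-1.6486 = -13.1888, grad_y = 2*1*3.8645 = 7.729
  x_1 = -1.6486 - 0.02*-13.1888 = -1.3848
  y_1 = 3.8645 - 0.02*7.729 = 3.7099
Step 2: grad_x = 2*4*-1.3848 = -11.0786, grad_y = 2*1*3.7099 = 7.4198
  x_2 = -1.3848 - 0.02*-11.0786 = -1.1633
  y_2 = 3.7099 - 0.02*7.4198 = 3.5615
Step 3: grad_x = 2*4*-1.1633 = -9.306, grad_y = 2*1*3.5615 = 7.123
  x_3 = -1.1633 - 0.02*-9.306 = -0.9771
  y_3 = 3.5615 - 0.02*7.123 = 3.4191
Step 4: grad_x = 2*4*-0.9771 = -7.8171, grad_y = 2*1*3.4191 = 6.8381
  x_4 = -0.9771 - 0.02*-7.8171 = -0.8208
  y_4 = 3.4191 - 0.02*6.8381 = 3.2823
f(-0.8208, 3.2823) = 4*(-0.8208)^2 + 1*3.2823^2 = 13.4683


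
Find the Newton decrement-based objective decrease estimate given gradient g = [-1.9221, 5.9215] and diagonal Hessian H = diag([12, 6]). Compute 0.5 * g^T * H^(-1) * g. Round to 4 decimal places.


Step 1: H is diagonal, so H^(-1) * g = [-0.1602, 0.9869].
Step 2: g^T H^(-1) g = sum_i g_i^2 / H_ii
  = (-1.9221)^2/12 + (5.9215)^2/6
  = 0.3079 + 5.844 = 6.1519
Step 3: Objective decrease = 0.5 * g^T H^(-1) g = 3.0759


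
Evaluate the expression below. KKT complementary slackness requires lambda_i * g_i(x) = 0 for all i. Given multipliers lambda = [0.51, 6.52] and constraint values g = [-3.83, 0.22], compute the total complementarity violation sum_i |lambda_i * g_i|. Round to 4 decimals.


KKT complementary slackness check:
lambda_1 * g_1 = 0.51 * -3.83 = -1.9533
lambda_2 * g_2 = 6.52 * 0.22 = 1.4344
Total violation = 1.9533 + 1.4344 = 3.3877


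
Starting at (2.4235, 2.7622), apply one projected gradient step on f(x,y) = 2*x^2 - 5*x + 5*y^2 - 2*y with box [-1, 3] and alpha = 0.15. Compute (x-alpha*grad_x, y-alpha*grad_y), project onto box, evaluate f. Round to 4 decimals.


Step 1: Compute gradient at (2.4235, 2.7622).
grad_x = 2*2*2.4235 - 5 = 4.694
grad_y = 2*5*2.7622 - 2 = 25.622
Step 2: Gradient step.
x_raw = 2.4235 - 0.15*4.694 = 1.7194
y_raw = 2.7622 - 0.15*25.622 = -1.0811
Step 3: Project onto [-1, 3].
x_proj = clip(1.7194) = 1.7194
y_proj = clip(-1.0811) = -1.0
Step 4: Evaluate f.
f(1.7194, -1.0) = 4.3157


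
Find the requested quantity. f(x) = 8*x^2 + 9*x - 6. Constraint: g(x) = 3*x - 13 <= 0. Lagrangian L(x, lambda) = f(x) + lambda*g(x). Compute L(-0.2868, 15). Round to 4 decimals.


Step 1: Evaluate f(x).
f(-0.2868) = 8*(-0.2868)^2 + 9*(-0.2868) - 6 = -7.9232
Step 2: Evaluate g(x).
g(-0.2868) = 3*-0.2868 - 13 = -13.8604
Step 3: Compute Lagrangian.
L = -7.9232 + 15*-13.8604 = -215.8292


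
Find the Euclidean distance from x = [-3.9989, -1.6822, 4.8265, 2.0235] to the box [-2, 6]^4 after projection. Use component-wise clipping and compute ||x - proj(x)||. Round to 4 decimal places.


Project each component onto [-2, 6].
clip(-3.9989) = -2.0, clip(-1.6822) = -1.6822, clip(4.8265) = 4.8265, clip(2.0235) = 2.0235
Projection = [-2.0, -1.6822, 4.8265, 2.0235]
Squared diffs: [3.9956, 0.0, 0.0, 0.0]
Distance = sqrt(3.9956) = 1.9989


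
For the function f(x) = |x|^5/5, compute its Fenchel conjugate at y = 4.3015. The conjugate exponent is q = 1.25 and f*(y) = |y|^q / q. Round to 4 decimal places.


The conjugate exponent q satisfies 1/p + 1/q = 1.
p = 5, so q = 5/(5 - 1) = 1.25
|y|^q = 4.3015^1.25 = 6.1948
f*(4.3015) = 6.1948 / 1.25 = 4.9558


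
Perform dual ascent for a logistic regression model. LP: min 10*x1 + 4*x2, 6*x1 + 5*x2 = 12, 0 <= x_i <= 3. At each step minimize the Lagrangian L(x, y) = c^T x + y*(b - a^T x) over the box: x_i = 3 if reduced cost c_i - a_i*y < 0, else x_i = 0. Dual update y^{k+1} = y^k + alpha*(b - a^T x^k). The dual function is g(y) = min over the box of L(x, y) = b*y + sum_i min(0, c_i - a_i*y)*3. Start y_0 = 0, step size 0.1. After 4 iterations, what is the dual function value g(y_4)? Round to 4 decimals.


Dual ascent for LP: min 10*x1 + 4*x2, 6*x1 + 5*x2 = 12, 0 <= x_i <= 3
Step 1: y^k = 0.0, reduced costs: (10.0, 4.0)
  x^k = (0.0, 0.0), subgradient = b - a^T x = 12.0
  y^{k+1} = 0.0 + 0.1*12.0 = 1.2
Step 2: y^k = 1.2, reduced costs: (2.8, -2.0)
  x^k = (0.0, 3.0), subgradient = b - a^T x = -3.0
  y^{k+1} = 1.2 + 0.1*-3.0 = 0.9
Step 3: y^k = 0.9, reduced costs: (4.6, -0.5)
  x^k = (0.0, 3.0), subgradient = b - a^T x = -3.0
  y^{k+1} = 0.9 + 0.1*-3.0 = 0.6
Step 4: y^k = 0.6, reduced costs: (6.4, 1.0)
  x^k = (0.0, 0.0), subgradient = b - a^T x = 12.0
  y^{k+1} = 0.6 + 0.1*12.0 = 1.8
Dual objective at y_4 = 1.8: reduced costs (-0.8, -5.0), box minimizer x = (3.0, 3.0)
g(y_4) = b*y + (c1 - a1*y)*x1 + (c2 - a2*y)*x2 = 12*1.8 + (-0.8)*3.0 + (-5.0)*3.0 = 21.6 - 2.4 - 15.0 = 4.2


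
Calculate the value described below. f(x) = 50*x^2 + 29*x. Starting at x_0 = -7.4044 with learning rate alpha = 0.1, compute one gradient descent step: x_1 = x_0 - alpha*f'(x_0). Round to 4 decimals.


We compute the gradient at x_0 and apply the update.
f'(x) = 100*x + 29
f'(-7.4044) = 100*-7.4044 + 29 = -711.44
x_1 = -7.4044 - 0.1*-711.44 = 63.7396


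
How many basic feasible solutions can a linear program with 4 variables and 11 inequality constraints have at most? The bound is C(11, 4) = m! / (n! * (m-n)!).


Each vertex corresponds to some choice of n active constraints out of m, so the number of vertices is at most C(m, n) = m! / (n!(m-n)!).
m = 11, n = 4
Numerator: 11 * 10 * 9 * 8
Denominator: 4! = 24
C(11, 4) = 330


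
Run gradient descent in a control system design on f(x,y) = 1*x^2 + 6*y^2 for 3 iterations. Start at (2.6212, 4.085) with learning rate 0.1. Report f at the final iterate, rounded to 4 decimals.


Gradient descent on f(x,y) = 1*x^2 + 6*y^2.
Starting point: (2.6212, 4.085), alpha = 0.1
Step 1: grad_x = 2*1*2.6212 = 5.2424, grad_y = 2*6*4.085 = 49.02
  x_1 = 2.6212 - 0.1*5.2424 = 2.097
  y_1 = 4.085 - 0.1*49.02 = -0.817
Step 2: grad_x = 2*1*2.097 = 4.1939, grad_y = 2*6*-0.817 = -9.804
  x_2 = 2.097 - 0.1*4.1939 = 1.6776
  y_2 = -0.817 - 0.1*-9.804 = 0.1634
Step 3: grad_x = 2*1*1.6776 = 3.3551, grad_y = 2*6*0.1634 = 1.9608
  x_3 = 1.6776 - 0.1*3.3551 = 1.3421
  y_3 = 0.1634 - 0.1*1.9608 = -0.0327
f(1.3421, -0.0327) = 1*1.3421^2 + 6*(-0.0327)^2 = 1.8075


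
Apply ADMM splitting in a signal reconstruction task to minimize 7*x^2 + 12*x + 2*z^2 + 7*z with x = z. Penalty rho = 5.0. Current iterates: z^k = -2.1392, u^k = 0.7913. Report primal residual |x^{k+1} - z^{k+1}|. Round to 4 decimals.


ADMM iteration with rho = 5.0, z^k = -2.1392, u^k = 0.7913
Step 1: x-update.
Minimize 7*x^2 + 12*x + (5.0/2)*(x + 2.1392 + 0.7913)^2
FOC: (2*7 + 5.0)*x = -12 + 5.0*(-2.1392 - 0.7913)
x^{k+1} = -1.4028
Step 2: z-update.
Minimize 2*z^2 + 7*z + (5.0/2)*(-1.4028 - z + 0.7913)^2
FOC: (2*2 + 5.0)*z = -7 + 5.0*(-1.4028 + 0.7913)
z^{k+1} = -1.1175
Step 3: u-update.
u^{k+1} = 0.7913 - 1.4028 + 1.1175 = 0.506
Step 4: Primal residual = |-1.4028 + 1.1175| = 0.2853


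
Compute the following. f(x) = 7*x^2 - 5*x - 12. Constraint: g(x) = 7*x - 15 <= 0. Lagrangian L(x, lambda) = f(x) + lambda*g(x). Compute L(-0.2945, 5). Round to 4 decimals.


Step 1: Evaluate f(x).
f(-0.2945) = 7*(-0.2945)^2 - 5*(-0.2945) - 12 = -9.9204
Step 2: Evaluate g(x).
g(-0.2945) = 7*-0.2945 - 15 = -17.0615
Step 3: Compute Lagrangian.
L = -9.9204 + 5*-17.0615 = -95.2279


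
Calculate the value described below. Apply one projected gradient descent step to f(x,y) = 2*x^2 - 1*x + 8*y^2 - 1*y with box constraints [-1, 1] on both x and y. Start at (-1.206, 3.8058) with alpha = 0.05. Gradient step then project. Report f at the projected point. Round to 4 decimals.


Step 1: Compute gradient at (-1.206, 3.8058).
grad_x = 2*2*-1.206 - 1 = -5.824
grad_y = 2*8*3.8058 - 1 = 59.8928
Step 2: Gradient step.
x_raw = -1.206 - 0.05*-5.824 = -0.9148
y_raw = 3.8058 - 0.05*59.8928 = 0.8112
Step 3: Project onto [-1, 1].
x_proj = clip(-0.9148) = -0.9148
y_proj = clip(0.8112) = 0.8112
Step 4: Evaluate f.
f(-0.9148, 0.8112) = 7.0412


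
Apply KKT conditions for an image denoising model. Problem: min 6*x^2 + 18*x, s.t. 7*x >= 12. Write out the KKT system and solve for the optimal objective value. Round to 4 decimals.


Step 1: Try lambda = 0 (constraint inactive).
x_unc = -18/(2*6) = -1.5
Check: 7*-1.5 = -10.5 < 12 -- violated!
Step 2: Constraint must be active: 7*x = 12
x* = 12/7 = 1.7143 (rounded; the exact value 12/7 is used below)
lambda = (2*6*(12/7) + 18)/7 = 5.5102
Step 3: Compute optimal value.
f(x*) = 6*(12/7)^2 + 18*(12/7) = 48.4898


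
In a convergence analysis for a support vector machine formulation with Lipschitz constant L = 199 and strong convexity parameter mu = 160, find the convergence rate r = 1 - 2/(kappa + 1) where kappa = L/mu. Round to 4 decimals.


Step 1: Compute the condition number.
kappa = L/mu = 199/160 = 1.2438
Step 2: Compute the convergence rate.
r = 1 - 2/(kappa + 1) = 1 - 2*mu/(L + mu) = (L - mu)/(L + mu) = 39/359 = 0.1086


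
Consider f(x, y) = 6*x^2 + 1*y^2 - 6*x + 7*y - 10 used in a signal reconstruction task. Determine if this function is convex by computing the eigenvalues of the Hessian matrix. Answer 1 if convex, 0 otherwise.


The Hessian of f(x,y) = 6*x^2 + 1*y^2 - 6*x + 7*y - 10 is:
H = [[12, 0], [0, 2]]
Trace = 12 + 2 = 14
Determinant = 12*2 - (0)^2 = 24
Discriminant = (14)^2 - 4*24 = 100.0
Eigenvalues: lambda_1 = 2.0, lambda_2 = 12.0
The function is convex.

1


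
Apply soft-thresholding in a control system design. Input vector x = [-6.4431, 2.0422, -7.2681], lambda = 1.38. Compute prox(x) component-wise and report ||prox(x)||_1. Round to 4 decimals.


Soft-thresholding with lambda = 1.38:
prox(-6.4431) = sign(-6.4431)*max(|-6.4431| - 1.38, 0) = -5.0631
prox(2.0422) = sign(2.0422)*max(|2.0422| - 1.38, 0) = 0.6622
prox(-7.2681) = sign(-7.2681)*max(|-7.2681| - 1.38, 0) = -5.8881
prox(x) = [-5.0631, 0.6622, -5.8881]
||prox(x)||_1 = 5.0631 + 0.6622 + 5.8881 = 11.6134


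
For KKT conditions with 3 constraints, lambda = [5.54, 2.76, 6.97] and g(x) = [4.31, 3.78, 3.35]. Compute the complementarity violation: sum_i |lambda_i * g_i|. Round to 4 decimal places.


KKT complementary slackness check:
lambda_1 * g_1 = 5.54 * 4.31 = 23.8774
lambda_2 * g_2 = 2.76 * 3.78 = 10.4328
lambda_3 * g_3 = 6.97 * 3.35 = 23.3495
Total violation = 23.8774 + 10.4328 + 23.3495 = 57.6597


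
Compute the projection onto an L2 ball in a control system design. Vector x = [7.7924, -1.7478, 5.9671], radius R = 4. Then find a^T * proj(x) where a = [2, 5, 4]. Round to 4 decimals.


Step 1: Compute ||x|| (intermediates to 6 decimals).
||x|| = sqrt(7.7924^2 + (-1.7478)^2 + 5.9671^2) = 9.969081
Step 2: Project.
Since ||x|| > R, scale = R/||x|| = 4/9.969081 = 0.401241, proj(x) = scale * x
proj(x) = [3.12663, -0.701289, 2.394245]
Step 3: Dot product.
a^T * proj(x) = 2*3.12663 + 5*(-0.701289) + 4*2.394245 = 12.3238


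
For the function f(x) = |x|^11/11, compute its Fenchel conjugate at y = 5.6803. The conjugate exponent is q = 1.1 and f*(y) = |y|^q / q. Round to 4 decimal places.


The conjugate exponent q satisfies 1/p + 1/q = 1.
p = 11, so q = 11/(11 - 1) = 1.1
|y|^q = 5.6803^1.1 = 6.7578
f*(5.6803) = 6.7578 / 1.1 = 6.1435


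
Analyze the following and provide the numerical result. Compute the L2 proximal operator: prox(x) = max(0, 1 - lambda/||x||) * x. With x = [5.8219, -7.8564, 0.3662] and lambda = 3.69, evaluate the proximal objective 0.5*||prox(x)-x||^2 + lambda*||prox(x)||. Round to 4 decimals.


Step 1: Compute ||x||.
||x|| = 9.7853
Step 2: Compute scaling factor.
scale = max(0, 1 - 3.69/9.7853) = 0.6229
Step 3: prox(x) = [3.6265, -4.8938, 0.2281]
||prox(x)|| = 6.0953
Step 4: Proximal objective.
0.5*||prox-x||^2 = 6.8081
lambda*||prox|| = 22.4917
Total = 29.2996


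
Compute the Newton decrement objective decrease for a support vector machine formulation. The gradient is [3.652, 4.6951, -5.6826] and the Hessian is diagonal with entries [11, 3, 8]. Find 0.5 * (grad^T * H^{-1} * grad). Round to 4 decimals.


Step 1: H is diagonal, so H^(-1) * g = [0.332, 1.565, -0.7103].
Step 2: g^T H^(-1) g = sum_i g_i^2 / H_ii
  = (3.652)^2/11 + (4.6951)^2/3 + (-5.6826)^2/8
  = 1.2125 + 7.348 + 4.0365 = 12.5969
Step 3: Objective decrease = 0.5 * g^T H^(-1) g = 6.2985


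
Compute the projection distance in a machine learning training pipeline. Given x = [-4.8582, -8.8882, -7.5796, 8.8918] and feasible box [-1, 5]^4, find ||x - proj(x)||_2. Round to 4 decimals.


Project each component onto [-1, 5].
clip(-4.8582) = -1.0, clip(-8.8882) = -1.0, clip(-7.5796) = -1.0, clip(8.8918) = 5.0
Projection = [-1.0, -1.0, -1.0, 5.0]
Squared diffs: [14.8857, 62.2237, 43.2911, 15.1461]
Distance = sqrt(135.5466) = 11.6425


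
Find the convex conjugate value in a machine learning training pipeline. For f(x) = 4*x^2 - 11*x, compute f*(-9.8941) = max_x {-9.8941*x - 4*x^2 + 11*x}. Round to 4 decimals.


f*(y) = sup_x {y*x - a*x^2 - b*x} = sup_x {(y-b)*x - a*x^2}
FOC: (y - b) - 2a*x = 0 => x* = (y - b)/(2a)
x* = (-9.8941 + 11)/(2*4) = 0.1382
f*(-9.8941) = (y-b)^2/(4a) = (-9.8941 + 11)^2/(4*4)
= 1.223/16 = 0.0764


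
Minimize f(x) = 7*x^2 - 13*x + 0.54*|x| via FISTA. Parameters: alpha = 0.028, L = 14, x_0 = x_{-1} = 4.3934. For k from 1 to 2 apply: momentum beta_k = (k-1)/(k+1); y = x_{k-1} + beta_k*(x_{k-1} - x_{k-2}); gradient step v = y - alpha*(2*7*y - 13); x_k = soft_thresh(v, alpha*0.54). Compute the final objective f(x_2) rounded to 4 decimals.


FISTA on f(x) = 7*x^2 - 13*x + 0.54*|x|
L = 14, alpha = 0.028
Iteration 1: beta = 0.0, y = 4.3934 + 0.0*(4.3934 - 4.3934) = 4.3934
  grad(y) = 48.5076, v = y - alpha*grad = 3.0352
  prox(v) = soft_thresh(3.0352, 0.0151) = 3.0201
Iteration 2: beta = 0.3333, y = 3.0201 + 0.3333*(3.0201 - 4.3934) = 2.5623
  grad(y) = 22.8721, v = y - alpha*grad = 1.9219
  prox(v) = soft_thresh(1.9219, 0.0151) = 1.9068
f(x_2) = 7*1.9068^2 - 13*1.9068 + 0.54*|1.9068| = 1.6918


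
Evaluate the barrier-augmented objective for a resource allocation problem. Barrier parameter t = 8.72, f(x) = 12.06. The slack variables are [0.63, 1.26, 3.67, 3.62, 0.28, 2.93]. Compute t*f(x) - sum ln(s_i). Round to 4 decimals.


Step 1: Compute log-barrier.
ln values: [-0.462, 0.2311, 1.3002, 1.2865, -1.273, 1.075]
phi = -(-0.462 + 0.2311 + 1.3002 + 1.2865 - 1.273 + 1.075) = -2.1578
Step 2: Compute augmented objective.
t*f(x) = 8.72*12.06 = 105.1632
Total = 105.1632 - 2.1578 = 103.0054


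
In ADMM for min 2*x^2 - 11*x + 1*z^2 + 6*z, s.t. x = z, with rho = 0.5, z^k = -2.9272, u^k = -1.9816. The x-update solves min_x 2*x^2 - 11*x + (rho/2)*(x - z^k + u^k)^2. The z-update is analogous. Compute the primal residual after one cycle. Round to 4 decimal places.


ADMM iteration with rho = 0.5, z^k = -2.9272, u^k = -1.9816
Step 1: x-update.
Minimize 2*x^2 - 11*x + (0.5/2)*(x + 2.9272 - 1.9816)^2
FOC: (2*2 + 0.5)*x = 11 + 0.5*(-2.9272 + 1.9816)
x^{k+1} = 2.3394
Step 2: z-update.
Minimize 1*z^2 + 6*z + (0.5/2)*(2.3394 - z - 1.9816)^2
FOC: (2*1 + 0.5)*z = -6 + 0.5*(2.3394 - 1.9816)
z^{k+1} = -2.3284
Step 3: u-update.
u^{k+1} = -1.9816 + 2.3394 + 2.3284 = 2.6862
Step 4: Primal residual = |2.3394 + 2.3284| = 4.6678


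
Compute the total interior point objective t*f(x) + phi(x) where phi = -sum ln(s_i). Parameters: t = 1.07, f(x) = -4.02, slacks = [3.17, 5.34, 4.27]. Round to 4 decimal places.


Step 1: Compute log-barrier.
ln values: [1.1537, 1.6752, 1.4516]
phi = -(1.1537 + 1.6752 + 1.4516) = -4.2806
Step 2: Compute augmented objective.
t*f(x) = 1.07*-4.02 = -4.3014
Total = -4.3014 - 4.2806 = -8.582


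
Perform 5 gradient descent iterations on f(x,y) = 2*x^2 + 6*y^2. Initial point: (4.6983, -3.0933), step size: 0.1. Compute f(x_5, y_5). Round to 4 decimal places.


Gradient descent on f(x,y) = 2*x^2 + 6*y^2.
Starting point: (4.6983, -3.0933), alpha = 0.1
Step 1: grad_x = 2*2*4.6983 = 18.7932, grad_y = 2*6*-3.0933 = -37.1196
  x_1 = 4.6983 - 0.1*18.7932 = 2.819
  y_1 = -3.0933 - 0.1*-37.1196 = 0.6187
Step 2: grad_x = 2*2*2.819 = 11.2759, grad_y = 2*6*0.6187 = 7.4239
  x_2 = 2.819 - 0.1*11.2759 = 1.6914
  y_2 = 0.6187 - 0.1*7.4239 = -0.1237
Step 3: grad_x = 2*2*1.6914 = 6.7656, grad_y = 2*6*-0.1237 = -1.4848
  x_3 = 1.6914 - 0.1*6.7656 = 1.0148
  y_3 = -0.1237 - 0.1*-1.4848 = 0.0247
Step 4: grad_x = 2*2*1.0148 = 4.0593, grad_y = 2*6*0.0247 = 0.297
  x_4 = 1.0148 - 0.1*4.0593 = 0.6089
  y_4 = 0.0247 - 0.1*0.297 = -0.0049
Step 5: grad_x = 2*2*0.6089 = 2.4356, grad_y = 2*6*-0.0049 = -0.0594
  x_5 = 0.6089 - 0.1*2.4356 = 0.3653
  y_5 = -0.0049 - 0.1*-0.0594 = 0.001
f(0.3653, 0.001) = 2*0.3653^2 + 6*0.001^2 = 0.267


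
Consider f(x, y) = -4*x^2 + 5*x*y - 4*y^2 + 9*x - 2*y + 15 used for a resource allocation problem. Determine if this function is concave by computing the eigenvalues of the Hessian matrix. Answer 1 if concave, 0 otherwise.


The Hessian of f(x,y) = -4*x^2 + 5*x*y - 4*y^2 + 9*x - 2*y + 15 is:
H = [[-8, 5], [5, -8]]
Trace = -8 - 8 = -16
Determinant = -8*-8 - (5)^2 = 39
Discriminant = (-16)^2 - 4*39 = 100.0
Eigenvalues: lambda_1 = -13.0, lambda_2 = -3.0
The function is concave.

1


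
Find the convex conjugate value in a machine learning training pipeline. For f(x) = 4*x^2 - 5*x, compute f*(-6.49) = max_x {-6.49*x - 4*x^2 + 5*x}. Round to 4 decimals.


f*(y) = sup_x {y*x - a*x^2 - b*x} = sup_x {(y-b)*x - a*x^2}
FOC: (y - b) - 2a*x = 0 => x* = (y - b)/(2a)
x* = (-6.49 + 5)/(2*4) = -0.1863
f*(-6.49) = (y-b)^2/(4a) = (-6.49 + 5)^2/(4*4)
= 2.2201/16 = 0.1388


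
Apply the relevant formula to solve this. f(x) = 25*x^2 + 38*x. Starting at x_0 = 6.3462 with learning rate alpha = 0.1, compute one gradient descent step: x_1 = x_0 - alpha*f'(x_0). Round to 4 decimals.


We compute the gradient at x_0 and apply the update.
f'(x) = 50*x + 38
f'(6.3462) = 50*6.3462 + 38 = 355.31
x_1 = 6.3462 - 0.1*355.31 = -29.1848


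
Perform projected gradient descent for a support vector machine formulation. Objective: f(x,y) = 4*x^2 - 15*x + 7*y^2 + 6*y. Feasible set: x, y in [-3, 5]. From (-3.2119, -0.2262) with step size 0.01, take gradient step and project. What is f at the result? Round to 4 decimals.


Step 1: Compute gradient at (-3.2119, -0.2262).
grad_x = 2*4*-3.2119 - 15 = -40.6952
grad_y = 2*7*-0.2262 + 6 = 2.8332
Step 2: Gradient step.
x_raw = -3.2119 - 0.01*-40.6952 = -2.8049
y_raw = -0.2262 - 0.01*2.8332 = -0.2545
Step 3: Project onto [-3, 5].
x_proj = clip(-2.8049) = -2.8049
y_proj = clip(-0.2545) = -0.2545
Step 4: Evaluate f.
f(-2.8049, -0.2545) = 72.4715


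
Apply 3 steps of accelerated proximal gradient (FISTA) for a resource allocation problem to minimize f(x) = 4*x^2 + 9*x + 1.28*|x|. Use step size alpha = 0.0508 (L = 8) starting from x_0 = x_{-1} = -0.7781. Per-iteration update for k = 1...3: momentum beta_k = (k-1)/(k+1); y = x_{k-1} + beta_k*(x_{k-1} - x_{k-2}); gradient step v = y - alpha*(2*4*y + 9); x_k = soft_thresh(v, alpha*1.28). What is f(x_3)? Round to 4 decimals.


FISTA on f(x) = 4*x^2 + 9*x + 1.28*|x|
L = 8, alpha = 0.0508
Iteration 1: beta = 0.0, y = -0.7781 + 0.0*(-0.7781 + 0.7781) = -0.7781
  grad(y) = 2.7752, v = y - alpha*grad = -0.9191
  prox(v) = soft_thresh(-0.9191, 0.065) = -0.8541
Iteration 2: beta = 0.3333, y = -0.8541 + 0.3333*(-0.8541 + 0.7781) = -0.8794
  grad(y) = 1.965, v = y - alpha*grad = -0.9792
  prox(v) = soft_thresh(-0.9792, 0.065) = -0.9142
Iteration 3: beta = 0.5, y = -0.9142 + 0.5*(-0.9142 + 0.8541) = -0.9442
  grad(y) = 1.4461, v = y - alpha*grad = -1.0177
  prox(v) = soft_thresh(-1.0177, 0.065) = -0.9527
f(x_3) = 4*(-0.9527)^2 + 9*(-0.9527) + 1.28*|-0.9527| = -3.7243
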